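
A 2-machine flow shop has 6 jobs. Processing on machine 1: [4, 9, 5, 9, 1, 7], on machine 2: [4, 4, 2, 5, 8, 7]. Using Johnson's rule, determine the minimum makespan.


Apply Johnson's rule:
  Group 1 (a <= b): [(5, 1, 8), (1, 4, 4), (6, 7, 7)]
  Group 2 (a > b): [(4, 9, 5), (2, 9, 4), (3, 5, 2)]
Optimal job order: [5, 1, 6, 4, 2, 3]
Schedule:
  Job 5: M1 done at 1, M2 done at 9
  Job 1: M1 done at 5, M2 done at 13
  Job 6: M1 done at 12, M2 done at 20
  Job 4: M1 done at 21, M2 done at 26
  Job 2: M1 done at 30, M2 done at 34
  Job 3: M1 done at 35, M2 done at 37
Makespan = 37

37


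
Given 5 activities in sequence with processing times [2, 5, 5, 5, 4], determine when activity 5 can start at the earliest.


Activity 5 starts after activities 1 through 4 complete.
Predecessor durations: [2, 5, 5, 5]
ES = 2 + 5 + 5 + 5 = 17

17


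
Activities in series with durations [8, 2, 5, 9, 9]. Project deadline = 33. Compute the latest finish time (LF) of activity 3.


LF(activity 3) = deadline - sum of successor durations
Successors: activities 4 through 5 with durations [9, 9]
Sum of successor durations = 18
LF = 33 - 18 = 15

15


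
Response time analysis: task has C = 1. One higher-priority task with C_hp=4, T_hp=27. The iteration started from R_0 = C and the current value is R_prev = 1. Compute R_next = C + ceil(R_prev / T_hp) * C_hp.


R_next = C + ceil(R_prev / T_hp) * C_hp
ceil(1 / 27) = ceil(0.037) = 1
Interference = 1 * 4 = 4
R_next = 1 + 4 = 5

5


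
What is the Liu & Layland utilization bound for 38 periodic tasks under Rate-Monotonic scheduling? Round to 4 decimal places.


Compute 2^(1/38) = 1.0184080933
Subtract 1: 1.0184080933 - 1 = 0.0184080933
Multiply by n: 38 * 0.0184080933 = 0.6995075454
Round to 4 dp: 0.6995

0.6995


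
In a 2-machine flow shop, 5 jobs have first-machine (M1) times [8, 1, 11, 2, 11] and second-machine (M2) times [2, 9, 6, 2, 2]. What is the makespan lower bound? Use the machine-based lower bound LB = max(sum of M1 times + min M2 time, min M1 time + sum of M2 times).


LB1 = sum(M1 times) + min(M2 times) = 33 + 2 = 35
LB2 = min(M1 times) + sum(M2 times) = 1 + 21 = 22
Lower bound = max(LB1, LB2) = max(35, 22) = 35

35


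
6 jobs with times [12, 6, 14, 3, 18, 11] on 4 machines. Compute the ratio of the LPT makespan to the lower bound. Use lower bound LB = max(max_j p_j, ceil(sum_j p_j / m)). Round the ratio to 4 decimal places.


LPT order: [18, 14, 12, 11, 6, 3]
Machine loads after assignment: [18, 14, 15, 17]
LPT makespan = 18
Lower bound = max(max_job, ceil(total/4)) = max(18, 16) = 18
Ratio = 18 / 18 = 1.0

1.0


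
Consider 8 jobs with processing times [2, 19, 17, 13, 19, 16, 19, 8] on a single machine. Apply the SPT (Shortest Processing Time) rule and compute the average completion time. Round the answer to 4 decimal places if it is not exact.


Sort jobs by processing time (SPT order): [2, 8, 13, 16, 17, 19, 19, 19]
Compute completion times sequentially:
  Job 1: processing = 2, completes at 2
  Job 2: processing = 8, completes at 10
  Job 3: processing = 13, completes at 23
  Job 4: processing = 16, completes at 39
  Job 5: processing = 17, completes at 56
  Job 6: processing = 19, completes at 75
  Job 7: processing = 19, completes at 94
  Job 8: processing = 19, completes at 113
Sum of completion times = 412
Average completion time = 412/8 = 51.5

51.5


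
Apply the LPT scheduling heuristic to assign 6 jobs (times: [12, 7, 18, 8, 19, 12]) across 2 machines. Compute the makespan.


Sort jobs in decreasing order (LPT): [19, 18, 12, 12, 8, 7]
Assign each job to the least loaded machine:
  Machine 1: jobs [19, 12, 7], load = 38
  Machine 2: jobs [18, 12, 8], load = 38
Makespan = max load = 38

38


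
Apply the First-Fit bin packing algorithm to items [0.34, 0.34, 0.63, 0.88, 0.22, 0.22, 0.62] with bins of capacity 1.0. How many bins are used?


Place items sequentially using First-Fit:
  Item 0.34 -> new Bin 1
  Item 0.34 -> Bin 1 (now 0.68)
  Item 0.63 -> new Bin 2
  Item 0.88 -> new Bin 3
  Item 0.22 -> Bin 1 (now 0.9)
  Item 0.22 -> Bin 2 (now 0.85)
  Item 0.62 -> new Bin 4
Total bins used = 4

4


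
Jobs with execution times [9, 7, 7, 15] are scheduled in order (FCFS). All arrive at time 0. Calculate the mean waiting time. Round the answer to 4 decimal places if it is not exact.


FCFS order (as given): [9, 7, 7, 15]
Waiting times:
  Job 1: wait = 0
  Job 2: wait = 9
  Job 3: wait = 16
  Job 4: wait = 23
Sum of waiting times = 48
Average waiting time = 48/4 = 12.0

12.0


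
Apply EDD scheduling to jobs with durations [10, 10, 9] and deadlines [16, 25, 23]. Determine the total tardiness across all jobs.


Sort by due date (EDD order): [(10, 16), (9, 23), (10, 25)]
Compute completion times and tardiness:
  Job 1: p=10, d=16, C=10, tardiness=max(0,10-16)=0
  Job 2: p=9, d=23, C=19, tardiness=max(0,19-23)=0
  Job 3: p=10, d=25, C=29, tardiness=max(0,29-25)=4
Total tardiness = 4

4


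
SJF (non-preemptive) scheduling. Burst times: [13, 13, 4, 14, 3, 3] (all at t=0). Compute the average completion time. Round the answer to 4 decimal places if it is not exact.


SJF order (ascending): [3, 3, 4, 13, 13, 14]
Completion times:
  Job 1: burst=3, C=3
  Job 2: burst=3, C=6
  Job 3: burst=4, C=10
  Job 4: burst=13, C=23
  Job 5: burst=13, C=36
  Job 6: burst=14, C=50
Average completion = 128/6 = 21.3333

21.3333


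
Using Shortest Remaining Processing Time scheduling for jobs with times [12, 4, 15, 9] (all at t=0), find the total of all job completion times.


Since all jobs arrive at t=0, SRPT equals SPT ordering.
SPT order: [4, 9, 12, 15]
Completion times:
  Job 1: p=4, C=4
  Job 2: p=9, C=13
  Job 3: p=12, C=25
  Job 4: p=15, C=40
Total completion time = 4 + 13 + 25 + 40 = 82

82


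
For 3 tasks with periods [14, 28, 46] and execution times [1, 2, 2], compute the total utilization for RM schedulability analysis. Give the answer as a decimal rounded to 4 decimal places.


Compute individual utilizations (exact fractions):
  Task 1: C/T = 1/14 (approx. 0.0714)
  Task 2: C/T = 2/28 = 1/14 (approx. 0.0714)
  Task 3: C/T = 2/46 = 1/23 (approx. 0.0435)
Total utilization U = 1/14 + 1/14 + 1/23 = 30/161
Rounded to 4 decimal places: U = 0.1863
RM (Liu & Layland) bound for 3 tasks = 0.779763; compare with U = 30/161 (approx. 0.186335)
U <= bound, so schedulable by RM sufficient condition.

0.1863


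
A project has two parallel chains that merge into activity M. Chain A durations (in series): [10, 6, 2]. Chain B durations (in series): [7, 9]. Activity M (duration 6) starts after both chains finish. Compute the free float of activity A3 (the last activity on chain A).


ES(A3) = sum of predecessors on chain A = 16
EF(A3) = ES + duration = 16 + 2 = 18
Successor of A3 is M. ES(M) = max(sum(A), sum(B)) = max(18, 16) = 18
Free float = ES(successor) - EF(current) = 18 - 18 = 0

0


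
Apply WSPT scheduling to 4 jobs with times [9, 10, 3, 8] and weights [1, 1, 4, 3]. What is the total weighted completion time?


Compute p/w ratios and sort ascending (WSPT): [(3, 4), (8, 3), (9, 1), (10, 1)]
Compute weighted completion times:
  Job (p=3,w=4): C=3, w*C=4*3=12
  Job (p=8,w=3): C=11, w*C=3*11=33
  Job (p=9,w=1): C=20, w*C=1*20=20
  Job (p=10,w=1): C=30, w*C=1*30=30
Total weighted completion time = 95

95


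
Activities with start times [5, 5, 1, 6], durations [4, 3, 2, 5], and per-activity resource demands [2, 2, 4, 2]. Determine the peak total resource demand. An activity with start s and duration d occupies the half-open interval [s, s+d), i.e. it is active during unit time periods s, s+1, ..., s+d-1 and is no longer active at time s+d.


Each activity i is active on [start_i, start_i + duration_i).
Compute total resource usage per time slot:
  t=0: active resources = [], total = 0
  t=1: active resources = [4], total = 4
  t=2: active resources = [4], total = 4
  t=3: active resources = [], total = 0
  t=4: active resources = [], total = 0
  t=5: active resources = [2, 2], total = 4
  t=6: active resources = [2, 2, 2], total = 6
  t=7: active resources = [2, 2, 2], total = 6
  t=8: active resources = [2, 2], total = 4
  t=9: active resources = [2], total = 2
  t=10: active resources = [2], total = 2
Peak resource demand = 6

6


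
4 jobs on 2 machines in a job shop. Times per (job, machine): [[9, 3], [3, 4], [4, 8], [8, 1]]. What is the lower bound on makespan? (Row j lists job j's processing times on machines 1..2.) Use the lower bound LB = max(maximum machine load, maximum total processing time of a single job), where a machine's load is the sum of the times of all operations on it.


Machine loads:
  Machine 1: 9 + 3 + 4 + 8 = 24
  Machine 2: 3 + 4 + 8 + 1 = 16
Max machine load = 24
Job totals:
  Job 1: 12
  Job 2: 7
  Job 3: 12
  Job 4: 9
Max job total = 12
Lower bound = max(24, 12) = 24

24


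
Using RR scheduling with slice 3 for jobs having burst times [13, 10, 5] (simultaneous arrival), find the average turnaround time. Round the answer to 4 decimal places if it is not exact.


Time quantum = 3
Execution trace:
  J1 runs 3 units, time = 3
  J2 runs 3 units, time = 6
  J3 runs 3 units, time = 9
  J1 runs 3 units, time = 12
  J2 runs 3 units, time = 15
  J3 runs 2 units, time = 17
  J1 runs 3 units, time = 20
  J2 runs 3 units, time = 23
  J1 runs 3 units, time = 26
  J2 runs 1 units, time = 27
  J1 runs 1 units, time = 28
Finish times: [28, 27, 17]
Average turnaround = 72/3 = 24.0

24.0


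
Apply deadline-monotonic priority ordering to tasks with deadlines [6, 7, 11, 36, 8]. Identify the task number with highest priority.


Sort tasks by relative deadline (ascending):
  Task 1: deadline = 6
  Task 2: deadline = 7
  Task 5: deadline = 8
  Task 3: deadline = 11
  Task 4: deadline = 36
Priority order (highest first): [1, 2, 5, 3, 4]
Highest priority task = 1

1


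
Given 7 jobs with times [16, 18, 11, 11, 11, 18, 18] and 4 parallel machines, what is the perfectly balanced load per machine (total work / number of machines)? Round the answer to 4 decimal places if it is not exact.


Total processing time = 16 + 18 + 11 + 11 + 11 + 18 + 18 = 103
Number of machines = 4
Ideal balanced load = 103 / 4 = 25.75

25.75


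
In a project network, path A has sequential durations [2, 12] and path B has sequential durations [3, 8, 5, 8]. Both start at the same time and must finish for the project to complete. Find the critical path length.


Path A total = 2 + 12 = 14
Path B total = 3 + 8 + 5 + 8 = 24
Critical path = longest path = max(14, 24) = 24

24


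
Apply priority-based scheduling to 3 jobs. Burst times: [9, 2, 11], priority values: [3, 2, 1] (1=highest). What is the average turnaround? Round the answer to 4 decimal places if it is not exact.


Sort by priority (ascending = highest first):
Order: [(1, 11), (2, 2), (3, 9)]
Completion times:
  Priority 1, burst=11, C=11
  Priority 2, burst=2, C=13
  Priority 3, burst=9, C=22
Average turnaround = 46/3 = 15.3333

15.3333


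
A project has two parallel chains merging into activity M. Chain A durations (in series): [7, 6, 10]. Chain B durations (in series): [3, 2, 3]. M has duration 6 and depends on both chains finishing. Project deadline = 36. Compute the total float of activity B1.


Forward pass: ES(B1) = sum of predecessors on chain B = 0
EF = ES + duration = 0 + 3 = 3
Backward pass: LF(M) = deadline = 36; LS(M) = 36 - 6 = 30
LF(B1) = LS(M) - sum(successors on chain B) = 30 - 5 = 25
LS = LF - duration = 25 - 3 = 22
Total float = LS - ES = 22 - 0 = 22

22


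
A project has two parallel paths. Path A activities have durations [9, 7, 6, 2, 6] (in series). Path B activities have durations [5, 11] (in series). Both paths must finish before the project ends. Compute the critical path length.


Path A total = 9 + 7 + 6 + 2 + 6 = 30
Path B total = 5 + 11 = 16
Critical path = longest path = max(30, 16) = 30

30


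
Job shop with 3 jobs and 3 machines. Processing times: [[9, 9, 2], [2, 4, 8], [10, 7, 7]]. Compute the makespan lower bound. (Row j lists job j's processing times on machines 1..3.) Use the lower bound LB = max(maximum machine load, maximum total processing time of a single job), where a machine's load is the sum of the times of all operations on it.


Machine loads:
  Machine 1: 9 + 2 + 10 = 21
  Machine 2: 9 + 4 + 7 = 20
  Machine 3: 2 + 8 + 7 = 17
Max machine load = 21
Job totals:
  Job 1: 20
  Job 2: 14
  Job 3: 24
Max job total = 24
Lower bound = max(21, 24) = 24

24


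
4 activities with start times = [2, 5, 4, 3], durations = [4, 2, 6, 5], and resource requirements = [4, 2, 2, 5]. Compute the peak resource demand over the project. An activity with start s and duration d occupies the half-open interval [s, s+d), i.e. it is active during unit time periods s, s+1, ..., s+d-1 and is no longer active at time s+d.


Each activity i is active on [start_i, start_i + duration_i).
Compute total resource usage per time slot:
  t=0: active resources = [], total = 0
  t=1: active resources = [], total = 0
  t=2: active resources = [4], total = 4
  t=3: active resources = [4, 5], total = 9
  t=4: active resources = [4, 2, 5], total = 11
  t=5: active resources = [4, 2, 2, 5], total = 13
  t=6: active resources = [2, 2, 5], total = 9
  t=7: active resources = [2, 5], total = 7
  t=8: active resources = [2], total = 2
  t=9: active resources = [2], total = 2
Peak resource demand = 13

13


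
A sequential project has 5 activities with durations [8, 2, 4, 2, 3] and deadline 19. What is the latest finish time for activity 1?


LF(activity 1) = deadline - sum of successor durations
Successors: activities 2 through 5 with durations [2, 4, 2, 3]
Sum of successor durations = 11
LF = 19 - 11 = 8

8


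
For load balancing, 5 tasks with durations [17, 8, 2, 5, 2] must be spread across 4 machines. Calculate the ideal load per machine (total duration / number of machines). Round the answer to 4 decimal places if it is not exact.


Total processing time = 17 + 8 + 2 + 5 + 2 = 34
Number of machines = 4
Ideal balanced load = 34 / 4 = 8.5

8.5


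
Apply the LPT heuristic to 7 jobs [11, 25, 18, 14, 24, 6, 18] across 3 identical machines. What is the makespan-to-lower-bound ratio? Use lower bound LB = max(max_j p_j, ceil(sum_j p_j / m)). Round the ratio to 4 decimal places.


LPT order: [25, 24, 18, 18, 14, 11, 6]
Machine loads after assignment: [42, 38, 36]
LPT makespan = 42
Lower bound = max(max_job, ceil(total/3)) = max(25, 39) = 39
Ratio = 42 / 39 = 1.0769

1.0769


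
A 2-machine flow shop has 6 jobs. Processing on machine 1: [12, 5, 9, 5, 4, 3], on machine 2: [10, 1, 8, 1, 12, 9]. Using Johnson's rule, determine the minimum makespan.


Apply Johnson's rule:
  Group 1 (a <= b): [(6, 3, 9), (5, 4, 12)]
  Group 2 (a > b): [(1, 12, 10), (3, 9, 8), (2, 5, 1), (4, 5, 1)]
Optimal job order: [6, 5, 1, 3, 2, 4]
Schedule:
  Job 6: M1 done at 3, M2 done at 12
  Job 5: M1 done at 7, M2 done at 24
  Job 1: M1 done at 19, M2 done at 34
  Job 3: M1 done at 28, M2 done at 42
  Job 2: M1 done at 33, M2 done at 43
  Job 4: M1 done at 38, M2 done at 44
Makespan = 44

44


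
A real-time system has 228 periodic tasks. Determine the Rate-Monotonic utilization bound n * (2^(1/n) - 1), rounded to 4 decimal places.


Compute 2^(1/228) = 1.0030447451
Subtract 1: 1.0030447451 - 1 = 0.0030447451
Multiply by n: 228 * 0.0030447451 = 0.6942018828
Round to 4 dp: 0.6942

0.6942


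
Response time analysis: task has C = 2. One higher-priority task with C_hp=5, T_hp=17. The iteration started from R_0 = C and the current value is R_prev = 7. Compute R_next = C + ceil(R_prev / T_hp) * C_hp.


R_next = C + ceil(R_prev / T_hp) * C_hp
ceil(7 / 17) = ceil(0.4118) = 1
Interference = 1 * 5 = 5
R_next = 2 + 5 = 7
R_next = R_prev, so the iteration has converged (response time = 7).

7


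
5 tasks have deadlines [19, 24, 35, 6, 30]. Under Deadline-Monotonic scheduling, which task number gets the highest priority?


Sort tasks by relative deadline (ascending):
  Task 4: deadline = 6
  Task 1: deadline = 19
  Task 2: deadline = 24
  Task 5: deadline = 30
  Task 3: deadline = 35
Priority order (highest first): [4, 1, 2, 5, 3]
Highest priority task = 4

4


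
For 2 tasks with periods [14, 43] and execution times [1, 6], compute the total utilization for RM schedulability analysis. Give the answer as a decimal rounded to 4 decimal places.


Compute individual utilizations (exact fractions):
  Task 1: C/T = 1/14 (approx. 0.0714)
  Task 2: C/T = 6/43 (approx. 0.1395)
Total utilization U = 1/14 + 6/43 = 127/602
Rounded to 4 decimal places: U = 0.2110
RM (Liu & Layland) bound for 2 tasks = 0.828427; compare with U = 127/602 (approx. 0.210963)
U <= bound, so schedulable by RM sufficient condition.

0.2110


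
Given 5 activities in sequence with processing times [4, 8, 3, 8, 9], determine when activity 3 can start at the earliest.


Activity 3 starts after activities 1 through 2 complete.
Predecessor durations: [4, 8]
ES = 4 + 8 = 12

12


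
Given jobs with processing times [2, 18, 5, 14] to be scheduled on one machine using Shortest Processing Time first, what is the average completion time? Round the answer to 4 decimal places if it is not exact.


Sort jobs by processing time (SPT order): [2, 5, 14, 18]
Compute completion times sequentially:
  Job 1: processing = 2, completes at 2
  Job 2: processing = 5, completes at 7
  Job 3: processing = 14, completes at 21
  Job 4: processing = 18, completes at 39
Sum of completion times = 69
Average completion time = 69/4 = 17.25

17.25


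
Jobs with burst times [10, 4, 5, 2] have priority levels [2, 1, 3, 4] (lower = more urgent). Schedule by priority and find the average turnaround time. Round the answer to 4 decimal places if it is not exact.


Sort by priority (ascending = highest first):
Order: [(1, 4), (2, 10), (3, 5), (4, 2)]
Completion times:
  Priority 1, burst=4, C=4
  Priority 2, burst=10, C=14
  Priority 3, burst=5, C=19
  Priority 4, burst=2, C=21
Average turnaround = 58/4 = 14.5

14.5


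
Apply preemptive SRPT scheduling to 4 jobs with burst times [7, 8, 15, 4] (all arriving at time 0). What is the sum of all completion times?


Since all jobs arrive at t=0, SRPT equals SPT ordering.
SPT order: [4, 7, 8, 15]
Completion times:
  Job 1: p=4, C=4
  Job 2: p=7, C=11
  Job 3: p=8, C=19
  Job 4: p=15, C=34
Total completion time = 4 + 11 + 19 + 34 = 68

68


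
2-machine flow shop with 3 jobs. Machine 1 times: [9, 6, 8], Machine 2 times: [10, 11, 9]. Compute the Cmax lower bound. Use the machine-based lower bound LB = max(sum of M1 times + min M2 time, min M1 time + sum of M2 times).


LB1 = sum(M1 times) + min(M2 times) = 23 + 9 = 32
LB2 = min(M1 times) + sum(M2 times) = 6 + 30 = 36
Lower bound = max(LB1, LB2) = max(32, 36) = 36

36


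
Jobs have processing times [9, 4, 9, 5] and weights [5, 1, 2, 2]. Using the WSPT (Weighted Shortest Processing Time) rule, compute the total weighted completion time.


Compute p/w ratios and sort ascending (WSPT): [(9, 5), (5, 2), (4, 1), (9, 2)]
Compute weighted completion times:
  Job (p=9,w=5): C=9, w*C=5*9=45
  Job (p=5,w=2): C=14, w*C=2*14=28
  Job (p=4,w=1): C=18, w*C=1*18=18
  Job (p=9,w=2): C=27, w*C=2*27=54
Total weighted completion time = 145

145


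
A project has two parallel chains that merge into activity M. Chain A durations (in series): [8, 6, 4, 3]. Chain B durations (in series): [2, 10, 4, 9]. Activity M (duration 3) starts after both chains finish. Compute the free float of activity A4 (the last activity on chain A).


ES(A4) = sum of predecessors on chain A = 18
EF(A4) = ES + duration = 18 + 3 = 21
Successor of A4 is M. ES(M) = max(sum(A), sum(B)) = max(21, 25) = 25
Free float = ES(successor) - EF(current) = 25 - 21 = 4

4


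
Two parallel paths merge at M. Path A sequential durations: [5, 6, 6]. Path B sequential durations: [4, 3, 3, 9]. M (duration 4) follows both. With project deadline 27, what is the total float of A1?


Forward pass: ES(A1) = sum of predecessors on chain A = 0
EF = ES + duration = 0 + 5 = 5
Backward pass: LF(M) = deadline = 27; LS(M) = 27 - 4 = 23
LF(A1) = LS(M) - sum(successors on chain A) = 23 - 12 = 11
LS = LF - duration = 11 - 5 = 6
Total float = LS - ES = 6 - 0 = 6

6


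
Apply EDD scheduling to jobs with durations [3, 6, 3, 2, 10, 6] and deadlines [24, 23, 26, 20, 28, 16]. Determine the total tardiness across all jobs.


Sort by due date (EDD order): [(6, 16), (2, 20), (6, 23), (3, 24), (3, 26), (10, 28)]
Compute completion times and tardiness:
  Job 1: p=6, d=16, C=6, tardiness=max(0,6-16)=0
  Job 2: p=2, d=20, C=8, tardiness=max(0,8-20)=0
  Job 3: p=6, d=23, C=14, tardiness=max(0,14-23)=0
  Job 4: p=3, d=24, C=17, tardiness=max(0,17-24)=0
  Job 5: p=3, d=26, C=20, tardiness=max(0,20-26)=0
  Job 6: p=10, d=28, C=30, tardiness=max(0,30-28)=2
Total tardiness = 2

2


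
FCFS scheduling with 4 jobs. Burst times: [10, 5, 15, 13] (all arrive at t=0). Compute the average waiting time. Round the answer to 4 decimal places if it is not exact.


FCFS order (as given): [10, 5, 15, 13]
Waiting times:
  Job 1: wait = 0
  Job 2: wait = 10
  Job 3: wait = 15
  Job 4: wait = 30
Sum of waiting times = 55
Average waiting time = 55/4 = 13.75

13.75


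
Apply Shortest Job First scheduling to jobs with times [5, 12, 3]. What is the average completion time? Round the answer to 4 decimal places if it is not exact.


SJF order (ascending): [3, 5, 12]
Completion times:
  Job 1: burst=3, C=3
  Job 2: burst=5, C=8
  Job 3: burst=12, C=20
Average completion = 31/3 = 10.3333

10.3333


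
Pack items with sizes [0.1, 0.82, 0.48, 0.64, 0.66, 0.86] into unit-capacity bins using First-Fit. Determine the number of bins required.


Place items sequentially using First-Fit:
  Item 0.1 -> new Bin 1
  Item 0.82 -> Bin 1 (now 0.92)
  Item 0.48 -> new Bin 2
  Item 0.64 -> new Bin 3
  Item 0.66 -> new Bin 4
  Item 0.86 -> new Bin 5
Total bins used = 5

5


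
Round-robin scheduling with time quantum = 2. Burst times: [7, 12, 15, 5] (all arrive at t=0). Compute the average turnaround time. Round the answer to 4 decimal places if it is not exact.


Time quantum = 2
Execution trace:
  J1 runs 2 units, time = 2
  J2 runs 2 units, time = 4
  J3 runs 2 units, time = 6
  J4 runs 2 units, time = 8
  J1 runs 2 units, time = 10
  J2 runs 2 units, time = 12
  J3 runs 2 units, time = 14
  J4 runs 2 units, time = 16
  J1 runs 2 units, time = 18
  J2 runs 2 units, time = 20
  J3 runs 2 units, time = 22
  J4 runs 1 units, time = 23
  J1 runs 1 units, time = 24
  J2 runs 2 units, time = 26
  J3 runs 2 units, time = 28
  J2 runs 2 units, time = 30
  J3 runs 2 units, time = 32
  J2 runs 2 units, time = 34
  J3 runs 2 units, time = 36
  J3 runs 2 units, time = 38
  J3 runs 1 units, time = 39
Finish times: [24, 34, 39, 23]
Average turnaround = 120/4 = 30.0

30.0


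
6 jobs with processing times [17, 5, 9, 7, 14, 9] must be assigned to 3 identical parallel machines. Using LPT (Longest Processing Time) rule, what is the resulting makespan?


Sort jobs in decreasing order (LPT): [17, 14, 9, 9, 7, 5]
Assign each job to the least loaded machine:
  Machine 1: jobs [17, 5], load = 22
  Machine 2: jobs [14, 7], load = 21
  Machine 3: jobs [9, 9], load = 18
Makespan = max load = 22

22


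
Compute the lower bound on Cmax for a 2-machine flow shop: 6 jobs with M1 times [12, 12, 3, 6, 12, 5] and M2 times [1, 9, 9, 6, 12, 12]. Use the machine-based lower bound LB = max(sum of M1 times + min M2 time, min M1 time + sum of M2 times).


LB1 = sum(M1 times) + min(M2 times) = 50 + 1 = 51
LB2 = min(M1 times) + sum(M2 times) = 3 + 49 = 52
Lower bound = max(LB1, LB2) = max(51, 52) = 52

52


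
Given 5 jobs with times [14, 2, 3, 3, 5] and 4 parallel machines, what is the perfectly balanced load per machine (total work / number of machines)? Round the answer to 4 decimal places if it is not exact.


Total processing time = 14 + 2 + 3 + 3 + 5 = 27
Number of machines = 4
Ideal balanced load = 27 / 4 = 6.75

6.75


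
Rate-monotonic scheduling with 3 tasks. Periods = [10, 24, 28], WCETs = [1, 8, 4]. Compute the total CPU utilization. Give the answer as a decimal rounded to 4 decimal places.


Compute individual utilizations (exact fractions):
  Task 1: C/T = 1/10 (approx. 0.1)
  Task 2: C/T = 8/24 = 1/3 (approx. 0.3333)
  Task 3: C/T = 4/28 = 1/7 (approx. 0.1429)
Total utilization U = 1/10 + 1/3 + 1/7 = 121/210
Rounded to 4 decimal places: U = 0.5762
RM (Liu & Layland) bound for 3 tasks = 0.779763; compare with U = 121/210 (approx. 0.576190)
U <= bound, so schedulable by RM sufficient condition.

0.5762


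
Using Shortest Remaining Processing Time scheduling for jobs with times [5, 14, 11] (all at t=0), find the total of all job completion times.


Since all jobs arrive at t=0, SRPT equals SPT ordering.
SPT order: [5, 11, 14]
Completion times:
  Job 1: p=5, C=5
  Job 2: p=11, C=16
  Job 3: p=14, C=30
Total completion time = 5 + 16 + 30 = 51

51


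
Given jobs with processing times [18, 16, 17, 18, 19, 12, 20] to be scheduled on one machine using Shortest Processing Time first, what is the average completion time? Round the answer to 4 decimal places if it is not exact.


Sort jobs by processing time (SPT order): [12, 16, 17, 18, 18, 19, 20]
Compute completion times sequentially:
  Job 1: processing = 12, completes at 12
  Job 2: processing = 16, completes at 28
  Job 3: processing = 17, completes at 45
  Job 4: processing = 18, completes at 63
  Job 5: processing = 18, completes at 81
  Job 6: processing = 19, completes at 100
  Job 7: processing = 20, completes at 120
Sum of completion times = 449
Average completion time = 449/7 = 64.1429

64.1429


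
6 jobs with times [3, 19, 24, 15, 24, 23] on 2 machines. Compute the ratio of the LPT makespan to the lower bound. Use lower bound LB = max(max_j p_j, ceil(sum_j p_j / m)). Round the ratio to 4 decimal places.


LPT order: [24, 24, 23, 19, 15, 3]
Machine loads after assignment: [50, 58]
LPT makespan = 58
Lower bound = max(max_job, ceil(total/2)) = max(24, 54) = 54
Ratio = 58 / 54 = 1.0741

1.0741


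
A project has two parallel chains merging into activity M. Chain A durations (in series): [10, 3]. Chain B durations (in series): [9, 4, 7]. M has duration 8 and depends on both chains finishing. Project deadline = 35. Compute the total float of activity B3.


Forward pass: ES(B3) = sum of predecessors on chain B = 13
EF = ES + duration = 13 + 7 = 20
Backward pass: LF(M) = deadline = 35; LS(M) = 35 - 8 = 27
LF(B3) = LS(M) - sum(successors on chain B) = 27 - 0 = 27
LS = LF - duration = 27 - 7 = 20
Total float = LS - ES = 20 - 13 = 7

7


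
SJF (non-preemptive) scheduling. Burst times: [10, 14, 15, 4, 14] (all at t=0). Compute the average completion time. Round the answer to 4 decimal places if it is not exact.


SJF order (ascending): [4, 10, 14, 14, 15]
Completion times:
  Job 1: burst=4, C=4
  Job 2: burst=10, C=14
  Job 3: burst=14, C=28
  Job 4: burst=14, C=42
  Job 5: burst=15, C=57
Average completion = 145/5 = 29.0

29.0


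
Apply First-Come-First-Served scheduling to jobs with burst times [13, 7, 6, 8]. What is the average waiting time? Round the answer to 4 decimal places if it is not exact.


FCFS order (as given): [13, 7, 6, 8]
Waiting times:
  Job 1: wait = 0
  Job 2: wait = 13
  Job 3: wait = 20
  Job 4: wait = 26
Sum of waiting times = 59
Average waiting time = 59/4 = 14.75

14.75


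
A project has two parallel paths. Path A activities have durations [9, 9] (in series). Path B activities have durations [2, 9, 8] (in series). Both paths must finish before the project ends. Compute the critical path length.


Path A total = 9 + 9 = 18
Path B total = 2 + 9 + 8 = 19
Critical path = longest path = max(18, 19) = 19

19


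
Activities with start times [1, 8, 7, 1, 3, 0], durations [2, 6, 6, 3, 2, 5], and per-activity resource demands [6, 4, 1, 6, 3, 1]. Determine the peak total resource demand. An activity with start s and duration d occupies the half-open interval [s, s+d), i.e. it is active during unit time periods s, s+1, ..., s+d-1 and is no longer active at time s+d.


Each activity i is active on [start_i, start_i + duration_i).
Compute total resource usage per time slot:
  t=0: active resources = [1], total = 1
  t=1: active resources = [6, 6, 1], total = 13
  t=2: active resources = [6, 6, 1], total = 13
  t=3: active resources = [6, 3, 1], total = 10
  t=4: active resources = [3, 1], total = 4
  t=5: active resources = [], total = 0
  t=6: active resources = [], total = 0
  t=7: active resources = [1], total = 1
  t=8: active resources = [4, 1], total = 5
  t=9: active resources = [4, 1], total = 5
  t=10: active resources = [4, 1], total = 5
  t=11: active resources = [4, 1], total = 5
  t=12: active resources = [4, 1], total = 5
  t=13: active resources = [4], total = 4
Peak resource demand = 13

13


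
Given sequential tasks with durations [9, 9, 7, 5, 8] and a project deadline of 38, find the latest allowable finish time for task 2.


LF(activity 2) = deadline - sum of successor durations
Successors: activities 3 through 5 with durations [7, 5, 8]
Sum of successor durations = 20
LF = 38 - 20 = 18

18


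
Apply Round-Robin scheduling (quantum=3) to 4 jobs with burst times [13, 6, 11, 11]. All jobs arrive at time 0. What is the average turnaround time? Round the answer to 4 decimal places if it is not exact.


Time quantum = 3
Execution trace:
  J1 runs 3 units, time = 3
  J2 runs 3 units, time = 6
  J3 runs 3 units, time = 9
  J4 runs 3 units, time = 12
  J1 runs 3 units, time = 15
  J2 runs 3 units, time = 18
  J3 runs 3 units, time = 21
  J4 runs 3 units, time = 24
  J1 runs 3 units, time = 27
  J3 runs 3 units, time = 30
  J4 runs 3 units, time = 33
  J1 runs 3 units, time = 36
  J3 runs 2 units, time = 38
  J4 runs 2 units, time = 40
  J1 runs 1 units, time = 41
Finish times: [41, 18, 38, 40]
Average turnaround = 137/4 = 34.25

34.25


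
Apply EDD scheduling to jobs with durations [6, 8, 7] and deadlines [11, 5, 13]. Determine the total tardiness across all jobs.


Sort by due date (EDD order): [(8, 5), (6, 11), (7, 13)]
Compute completion times and tardiness:
  Job 1: p=8, d=5, C=8, tardiness=max(0,8-5)=3
  Job 2: p=6, d=11, C=14, tardiness=max(0,14-11)=3
  Job 3: p=7, d=13, C=21, tardiness=max(0,21-13)=8
Total tardiness = 14

14


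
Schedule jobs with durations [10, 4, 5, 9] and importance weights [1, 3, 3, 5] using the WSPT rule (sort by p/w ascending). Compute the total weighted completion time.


Compute p/w ratios and sort ascending (WSPT): [(4, 3), (5, 3), (9, 5), (10, 1)]
Compute weighted completion times:
  Job (p=4,w=3): C=4, w*C=3*4=12
  Job (p=5,w=3): C=9, w*C=3*9=27
  Job (p=9,w=5): C=18, w*C=5*18=90
  Job (p=10,w=1): C=28, w*C=1*28=28
Total weighted completion time = 157

157


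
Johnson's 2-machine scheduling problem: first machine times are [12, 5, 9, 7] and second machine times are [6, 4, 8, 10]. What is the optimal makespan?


Apply Johnson's rule:
  Group 1 (a <= b): [(4, 7, 10)]
  Group 2 (a > b): [(3, 9, 8), (1, 12, 6), (2, 5, 4)]
Optimal job order: [4, 3, 1, 2]
Schedule:
  Job 4: M1 done at 7, M2 done at 17
  Job 3: M1 done at 16, M2 done at 25
  Job 1: M1 done at 28, M2 done at 34
  Job 2: M1 done at 33, M2 done at 38
Makespan = 38

38


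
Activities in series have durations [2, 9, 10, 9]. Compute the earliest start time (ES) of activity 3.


Activity 3 starts after activities 1 through 2 complete.
Predecessor durations: [2, 9]
ES = 2 + 9 = 11

11


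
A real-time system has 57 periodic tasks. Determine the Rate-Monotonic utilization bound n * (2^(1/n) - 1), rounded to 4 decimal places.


Compute 2^(1/57) = 1.0122347161
Subtract 1: 1.0122347161 - 1 = 0.0122347161
Multiply by n: 57 * 0.0122347161 = 0.6973788177
Round to 4 dp: 0.6974

0.6974


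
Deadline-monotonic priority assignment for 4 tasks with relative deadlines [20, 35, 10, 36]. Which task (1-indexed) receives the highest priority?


Sort tasks by relative deadline (ascending):
  Task 3: deadline = 10
  Task 1: deadline = 20
  Task 2: deadline = 35
  Task 4: deadline = 36
Priority order (highest first): [3, 1, 2, 4]
Highest priority task = 3

3


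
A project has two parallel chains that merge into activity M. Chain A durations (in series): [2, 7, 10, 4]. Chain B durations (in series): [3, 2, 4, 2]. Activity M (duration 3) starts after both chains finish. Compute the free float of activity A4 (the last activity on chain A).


ES(A4) = sum of predecessors on chain A = 19
EF(A4) = ES + duration = 19 + 4 = 23
Successor of A4 is M. ES(M) = max(sum(A), sum(B)) = max(23, 11) = 23
Free float = ES(successor) - EF(current) = 23 - 23 = 0

0


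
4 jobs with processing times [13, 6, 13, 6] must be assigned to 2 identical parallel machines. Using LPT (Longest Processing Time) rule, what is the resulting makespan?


Sort jobs in decreasing order (LPT): [13, 13, 6, 6]
Assign each job to the least loaded machine:
  Machine 1: jobs [13, 6], load = 19
  Machine 2: jobs [13, 6], load = 19
Makespan = max load = 19

19


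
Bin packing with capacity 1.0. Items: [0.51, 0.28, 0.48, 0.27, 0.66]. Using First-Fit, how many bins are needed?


Place items sequentially using First-Fit:
  Item 0.51 -> new Bin 1
  Item 0.28 -> Bin 1 (now 0.79)
  Item 0.48 -> new Bin 2
  Item 0.27 -> Bin 2 (now 0.75)
  Item 0.66 -> new Bin 3
Total bins used = 3

3


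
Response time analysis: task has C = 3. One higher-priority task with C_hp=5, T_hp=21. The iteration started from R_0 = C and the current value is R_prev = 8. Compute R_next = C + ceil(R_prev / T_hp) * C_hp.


R_next = C + ceil(R_prev / T_hp) * C_hp
ceil(8 / 21) = ceil(0.381) = 1
Interference = 1 * 5 = 5
R_next = 3 + 5 = 8
R_next = R_prev, so the iteration has converged (response time = 8).

8


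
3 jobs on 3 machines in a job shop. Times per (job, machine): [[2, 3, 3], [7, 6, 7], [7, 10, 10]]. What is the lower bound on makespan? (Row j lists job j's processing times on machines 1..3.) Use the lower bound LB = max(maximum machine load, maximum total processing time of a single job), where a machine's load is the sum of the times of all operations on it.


Machine loads:
  Machine 1: 2 + 7 + 7 = 16
  Machine 2: 3 + 6 + 10 = 19
  Machine 3: 3 + 7 + 10 = 20
Max machine load = 20
Job totals:
  Job 1: 8
  Job 2: 20
  Job 3: 27
Max job total = 27
Lower bound = max(20, 27) = 27

27


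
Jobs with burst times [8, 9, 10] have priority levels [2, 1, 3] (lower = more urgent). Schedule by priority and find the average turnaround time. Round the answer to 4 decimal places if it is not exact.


Sort by priority (ascending = highest first):
Order: [(1, 9), (2, 8), (3, 10)]
Completion times:
  Priority 1, burst=9, C=9
  Priority 2, burst=8, C=17
  Priority 3, burst=10, C=27
Average turnaround = 53/3 = 17.6667

17.6667


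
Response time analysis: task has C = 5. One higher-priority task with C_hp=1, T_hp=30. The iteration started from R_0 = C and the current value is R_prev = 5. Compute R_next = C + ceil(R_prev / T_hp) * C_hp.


R_next = C + ceil(R_prev / T_hp) * C_hp
ceil(5 / 30) = ceil(0.1667) = 1
Interference = 1 * 1 = 1
R_next = 5 + 1 = 6

6


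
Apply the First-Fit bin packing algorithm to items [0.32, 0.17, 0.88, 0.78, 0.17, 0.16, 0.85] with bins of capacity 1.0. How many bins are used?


Place items sequentially using First-Fit:
  Item 0.32 -> new Bin 1
  Item 0.17 -> Bin 1 (now 0.49)
  Item 0.88 -> new Bin 2
  Item 0.78 -> new Bin 3
  Item 0.17 -> Bin 1 (now 0.66)
  Item 0.16 -> Bin 1 (now 0.82)
  Item 0.85 -> new Bin 4
Total bins used = 4

4


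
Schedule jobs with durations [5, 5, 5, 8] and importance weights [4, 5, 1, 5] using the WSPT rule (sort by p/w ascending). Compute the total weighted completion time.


Compute p/w ratios and sort ascending (WSPT): [(5, 5), (5, 4), (8, 5), (5, 1)]
Compute weighted completion times:
  Job (p=5,w=5): C=5, w*C=5*5=25
  Job (p=5,w=4): C=10, w*C=4*10=40
  Job (p=8,w=5): C=18, w*C=5*18=90
  Job (p=5,w=1): C=23, w*C=1*23=23
Total weighted completion time = 178

178


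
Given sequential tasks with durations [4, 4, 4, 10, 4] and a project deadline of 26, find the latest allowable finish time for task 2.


LF(activity 2) = deadline - sum of successor durations
Successors: activities 3 through 5 with durations [4, 10, 4]
Sum of successor durations = 18
LF = 26 - 18 = 8

8


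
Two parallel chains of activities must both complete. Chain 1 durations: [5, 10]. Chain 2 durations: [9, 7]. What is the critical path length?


Path A total = 5 + 10 = 15
Path B total = 9 + 7 = 16
Critical path = longest path = max(15, 16) = 16

16


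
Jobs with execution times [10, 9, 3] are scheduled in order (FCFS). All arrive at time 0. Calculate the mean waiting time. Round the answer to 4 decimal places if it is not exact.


FCFS order (as given): [10, 9, 3]
Waiting times:
  Job 1: wait = 0
  Job 2: wait = 10
  Job 3: wait = 19
Sum of waiting times = 29
Average waiting time = 29/3 = 9.6667

9.6667


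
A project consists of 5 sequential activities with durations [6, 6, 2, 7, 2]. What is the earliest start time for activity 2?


Activity 2 starts after activities 1 through 1 complete.
Predecessor durations: [6]
ES = 6 = 6

6


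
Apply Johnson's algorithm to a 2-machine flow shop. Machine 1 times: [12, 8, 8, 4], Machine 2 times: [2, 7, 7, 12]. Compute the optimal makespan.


Apply Johnson's rule:
  Group 1 (a <= b): [(4, 4, 12)]
  Group 2 (a > b): [(2, 8, 7), (3, 8, 7), (1, 12, 2)]
Optimal job order: [4, 2, 3, 1]
Schedule:
  Job 4: M1 done at 4, M2 done at 16
  Job 2: M1 done at 12, M2 done at 23
  Job 3: M1 done at 20, M2 done at 30
  Job 1: M1 done at 32, M2 done at 34
Makespan = 34

34


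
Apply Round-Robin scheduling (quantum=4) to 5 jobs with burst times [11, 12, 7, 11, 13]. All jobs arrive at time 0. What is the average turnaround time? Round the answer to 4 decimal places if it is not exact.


Time quantum = 4
Execution trace:
  J1 runs 4 units, time = 4
  J2 runs 4 units, time = 8
  J3 runs 4 units, time = 12
  J4 runs 4 units, time = 16
  J5 runs 4 units, time = 20
  J1 runs 4 units, time = 24
  J2 runs 4 units, time = 28
  J3 runs 3 units, time = 31
  J4 runs 4 units, time = 35
  J5 runs 4 units, time = 39
  J1 runs 3 units, time = 42
  J2 runs 4 units, time = 46
  J4 runs 3 units, time = 49
  J5 runs 4 units, time = 53
  J5 runs 1 units, time = 54
Finish times: [42, 46, 31, 49, 54]
Average turnaround = 222/5 = 44.4

44.4


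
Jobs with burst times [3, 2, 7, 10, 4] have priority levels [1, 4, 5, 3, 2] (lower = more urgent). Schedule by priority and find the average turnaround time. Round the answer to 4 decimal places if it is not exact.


Sort by priority (ascending = highest first):
Order: [(1, 3), (2, 4), (3, 10), (4, 2), (5, 7)]
Completion times:
  Priority 1, burst=3, C=3
  Priority 2, burst=4, C=7
  Priority 3, burst=10, C=17
  Priority 4, burst=2, C=19
  Priority 5, burst=7, C=26
Average turnaround = 72/5 = 14.4

14.4


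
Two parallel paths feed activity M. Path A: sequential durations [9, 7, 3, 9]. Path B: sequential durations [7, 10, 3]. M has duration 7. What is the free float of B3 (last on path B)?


ES(B3) = sum of predecessors on chain B = 17
EF(B3) = ES + duration = 17 + 3 = 20
Successor of B3 is M. ES(M) = max(sum(A), sum(B)) = max(28, 20) = 28
Free float = ES(successor) - EF(current) = 28 - 20 = 8

8


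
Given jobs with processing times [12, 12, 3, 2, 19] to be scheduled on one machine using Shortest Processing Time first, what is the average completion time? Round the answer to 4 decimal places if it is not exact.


Sort jobs by processing time (SPT order): [2, 3, 12, 12, 19]
Compute completion times sequentially:
  Job 1: processing = 2, completes at 2
  Job 2: processing = 3, completes at 5
  Job 3: processing = 12, completes at 17
  Job 4: processing = 12, completes at 29
  Job 5: processing = 19, completes at 48
Sum of completion times = 101
Average completion time = 101/5 = 20.2

20.2


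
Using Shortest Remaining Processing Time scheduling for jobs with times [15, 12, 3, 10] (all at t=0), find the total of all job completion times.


Since all jobs arrive at t=0, SRPT equals SPT ordering.
SPT order: [3, 10, 12, 15]
Completion times:
  Job 1: p=3, C=3
  Job 2: p=10, C=13
  Job 3: p=12, C=25
  Job 4: p=15, C=40
Total completion time = 3 + 13 + 25 + 40 = 81

81
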